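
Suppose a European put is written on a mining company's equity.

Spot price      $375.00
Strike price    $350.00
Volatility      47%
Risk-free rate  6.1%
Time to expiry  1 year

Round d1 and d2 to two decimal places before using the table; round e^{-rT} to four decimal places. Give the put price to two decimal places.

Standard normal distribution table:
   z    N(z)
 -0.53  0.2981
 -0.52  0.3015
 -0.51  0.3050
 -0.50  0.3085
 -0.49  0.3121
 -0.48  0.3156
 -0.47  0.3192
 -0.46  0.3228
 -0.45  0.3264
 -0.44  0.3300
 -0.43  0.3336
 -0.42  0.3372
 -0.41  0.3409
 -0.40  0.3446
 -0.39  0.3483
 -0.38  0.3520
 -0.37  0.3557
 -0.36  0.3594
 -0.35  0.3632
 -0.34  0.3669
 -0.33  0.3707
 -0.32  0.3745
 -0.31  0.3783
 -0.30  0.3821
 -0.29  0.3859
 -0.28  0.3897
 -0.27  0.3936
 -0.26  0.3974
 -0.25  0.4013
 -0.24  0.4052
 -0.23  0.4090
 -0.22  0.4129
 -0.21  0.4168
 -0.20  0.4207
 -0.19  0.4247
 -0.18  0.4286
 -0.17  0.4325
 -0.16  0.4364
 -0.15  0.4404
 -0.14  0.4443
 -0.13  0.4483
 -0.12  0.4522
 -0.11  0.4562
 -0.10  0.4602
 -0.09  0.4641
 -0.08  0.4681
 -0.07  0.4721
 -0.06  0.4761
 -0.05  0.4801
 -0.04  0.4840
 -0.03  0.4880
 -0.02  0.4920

$45.00

σ√T = 0.47·√1 = 0.4700
d₁ = [ln(375/350) + (0.061 + ½·0.47²)·1] / (σ√T) = (0.0690 + 0.1714) / 0.4700 = 0.5116 which rounds to 0.51
d₂ = 0.5116 − 0.4700 = 0.0416 which rounds to 0.04
e^(−rT) = e^(−0.061·1) = 0.9408
N(−d₂) = N(-0.04) = 0.4840;  N(−d₁) = N(-0.51) = 0.3050
P = 350·0.9408·0.4840 − 375·0.3050 = 159.3715 − 114.3750 = 44.9965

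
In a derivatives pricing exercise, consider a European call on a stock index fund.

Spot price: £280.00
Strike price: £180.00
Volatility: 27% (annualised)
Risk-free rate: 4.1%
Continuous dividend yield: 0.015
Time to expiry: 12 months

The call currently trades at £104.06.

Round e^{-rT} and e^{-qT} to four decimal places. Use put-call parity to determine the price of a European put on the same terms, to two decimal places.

£1.00

e^(−qT) = e^(−0.015·1) = 0.9851;  e^(−rT) = e^(−0.041·1) = 0.9598
Put-call parity: C − P = S·e^(−qT) − K·e^(−rT) = 280·0.9851 − 180·0.9598 = 275.8280 − 172.7640 = 103.0640
P = C − (C − P) = 104.06 − (103.0640) = 0.9960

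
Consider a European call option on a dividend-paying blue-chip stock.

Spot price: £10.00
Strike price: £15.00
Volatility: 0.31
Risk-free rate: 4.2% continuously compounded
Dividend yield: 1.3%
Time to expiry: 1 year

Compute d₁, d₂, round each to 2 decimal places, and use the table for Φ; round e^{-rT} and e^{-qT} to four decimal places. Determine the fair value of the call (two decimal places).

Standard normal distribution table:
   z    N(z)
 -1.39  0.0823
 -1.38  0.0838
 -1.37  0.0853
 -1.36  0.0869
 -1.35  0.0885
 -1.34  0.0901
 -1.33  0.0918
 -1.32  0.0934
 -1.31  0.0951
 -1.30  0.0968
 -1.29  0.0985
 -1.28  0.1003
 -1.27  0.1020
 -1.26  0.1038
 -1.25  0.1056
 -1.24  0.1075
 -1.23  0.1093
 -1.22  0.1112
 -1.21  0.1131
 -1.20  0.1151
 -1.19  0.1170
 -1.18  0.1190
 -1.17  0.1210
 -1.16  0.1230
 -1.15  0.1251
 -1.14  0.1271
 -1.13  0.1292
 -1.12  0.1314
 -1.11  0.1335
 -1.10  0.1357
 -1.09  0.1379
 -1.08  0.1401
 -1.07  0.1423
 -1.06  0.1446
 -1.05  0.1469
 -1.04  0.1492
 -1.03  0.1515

T = 1;  σ√T = 0.3100
ln(S/K) + (r − q + σ²/2)T = ln(10/15) + (0.042 − 0.013 + 0.31²/2)·1 = -0.4055 + 0.0771 = -0.3284
d₁ = -0.3284 / 0.3100 = -1.0594 which rounds to -1.06
d₂ = d₁ − σ√T = -1.0594 − 0.3100 = -1.3694 which rounds to -1.37
e^(−qT) = e^(−0.013·1) = 0.9871;  e^(−rT) = e^(−0.042·1) = 0.9589
N(d₁) = N(-1.06) = 0.1446;  N(d₂) = N(-1.37) = 0.0853
C = 10·0.9871·0.1446 − 15·0.9589·0.0853 = 1.4273 − 1.2269 = 0.2004

£0.20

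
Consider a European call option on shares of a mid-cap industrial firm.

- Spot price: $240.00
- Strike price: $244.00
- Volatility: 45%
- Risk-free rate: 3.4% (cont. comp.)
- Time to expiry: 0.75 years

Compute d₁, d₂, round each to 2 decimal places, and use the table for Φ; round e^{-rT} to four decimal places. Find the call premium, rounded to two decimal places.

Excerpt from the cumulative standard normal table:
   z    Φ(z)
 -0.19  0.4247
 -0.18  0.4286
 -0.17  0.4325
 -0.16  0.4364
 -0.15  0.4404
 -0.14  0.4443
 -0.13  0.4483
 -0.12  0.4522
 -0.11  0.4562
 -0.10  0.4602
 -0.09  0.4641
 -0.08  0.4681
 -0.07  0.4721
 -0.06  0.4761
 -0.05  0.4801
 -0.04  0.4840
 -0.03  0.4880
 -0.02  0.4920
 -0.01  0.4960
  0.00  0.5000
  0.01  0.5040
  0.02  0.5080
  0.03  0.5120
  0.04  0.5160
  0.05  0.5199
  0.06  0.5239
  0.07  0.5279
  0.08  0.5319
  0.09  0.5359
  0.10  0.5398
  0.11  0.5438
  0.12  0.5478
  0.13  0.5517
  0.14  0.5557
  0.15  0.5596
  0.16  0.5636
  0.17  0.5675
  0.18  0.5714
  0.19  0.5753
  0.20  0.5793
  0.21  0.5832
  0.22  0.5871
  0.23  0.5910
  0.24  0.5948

σ√T = 0.45 × 0.8660 = 0.3897
d₁ = [ln(240/244) + (0.034 + 0.45²/2)·0.75] / 0.3897 = [-0.0165 + 0.1014] / 0.3897 = 0.2179 ⇒ 0.22
d₂ = d₁ − σ√T = 0.2179 − 0.3897 = -0.1718 ⇒ -0.17
exp(−rT) = exp(−0.034·0.75) = 0.9748
N(d₁) = N(0.22) = 0.5871;  N(d₂) = N(-0.17) = 0.4325
C = 240·0.5871 − 244·0.9748·0.4325 = 140.9040 − 102.8706 = 38.0334

$38.03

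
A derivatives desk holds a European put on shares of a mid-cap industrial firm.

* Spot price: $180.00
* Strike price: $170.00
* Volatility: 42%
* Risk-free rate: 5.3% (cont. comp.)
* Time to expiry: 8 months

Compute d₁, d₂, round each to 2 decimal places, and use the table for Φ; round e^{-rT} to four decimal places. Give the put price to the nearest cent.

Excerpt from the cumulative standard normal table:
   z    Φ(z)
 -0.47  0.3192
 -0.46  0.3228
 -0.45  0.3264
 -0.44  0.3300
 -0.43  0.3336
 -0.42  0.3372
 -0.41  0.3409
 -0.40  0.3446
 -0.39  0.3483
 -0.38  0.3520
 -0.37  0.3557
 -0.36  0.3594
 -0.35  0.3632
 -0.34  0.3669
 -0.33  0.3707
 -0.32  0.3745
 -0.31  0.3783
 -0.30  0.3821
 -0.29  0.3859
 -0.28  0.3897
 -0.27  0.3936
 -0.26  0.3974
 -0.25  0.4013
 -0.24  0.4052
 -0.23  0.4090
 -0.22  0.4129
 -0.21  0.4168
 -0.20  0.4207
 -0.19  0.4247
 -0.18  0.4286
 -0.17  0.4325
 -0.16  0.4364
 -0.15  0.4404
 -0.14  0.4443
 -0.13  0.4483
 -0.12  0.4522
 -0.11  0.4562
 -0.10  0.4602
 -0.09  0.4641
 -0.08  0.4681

T = 0.6667;  σ√T = 0.3429
d₁ = [ln(180/170) + (0.053 + 0.42²/2)·0.6667] / 0.3429 = [0.0572 + 0.0941] / 0.3429 = 0.4412 ⇒ 0.44
d₂ = d₁ − σ√T = 0.4412 − 0.3429 = 0.0982 ⇒ 0.10
e^(−rT) = e^(−0.053·0.6667) = 0.9653
P = 170·0.9653·N(-0.10) − 180·N(-0.44) = 170·0.9653·0.4602 − 180·0.3300 = 75.5193 − 59.4000 = 16.1193

$16.12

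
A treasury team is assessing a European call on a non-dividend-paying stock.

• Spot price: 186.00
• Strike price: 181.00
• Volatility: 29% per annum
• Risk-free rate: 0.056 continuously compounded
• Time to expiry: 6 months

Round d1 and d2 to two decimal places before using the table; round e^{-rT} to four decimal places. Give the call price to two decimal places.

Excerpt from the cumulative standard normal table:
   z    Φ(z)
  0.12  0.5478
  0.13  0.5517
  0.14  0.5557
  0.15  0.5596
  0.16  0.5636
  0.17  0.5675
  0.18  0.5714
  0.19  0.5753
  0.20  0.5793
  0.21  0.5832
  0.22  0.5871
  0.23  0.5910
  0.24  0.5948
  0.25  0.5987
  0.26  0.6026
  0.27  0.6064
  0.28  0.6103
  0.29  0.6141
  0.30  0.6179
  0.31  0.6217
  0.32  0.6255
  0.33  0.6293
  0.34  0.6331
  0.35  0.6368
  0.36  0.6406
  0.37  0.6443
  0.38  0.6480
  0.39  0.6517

19.96

σ√T = 0.29·√0.5 = 0.2051
d₁ = [ln(186/181) + (0.056 + 0.29²/2)·0.5] / 0.2051 = [0.0272 + 0.0490] / 0.2051 = 0.3720 → 0.37
d₂ = d₁ − σ√T = 0.3720 − 0.2051 = 0.1669 → 0.17
exp(−rT) = exp(−0.056·0.5) = 0.9724
N(d₁) = N(0.37) = 0.6443;  N(d₂) = N(0.17) = 0.5675
C = 186·0.6443 − 181·0.9724·0.5675 = 119.8398 − 99.8825 = 19.9573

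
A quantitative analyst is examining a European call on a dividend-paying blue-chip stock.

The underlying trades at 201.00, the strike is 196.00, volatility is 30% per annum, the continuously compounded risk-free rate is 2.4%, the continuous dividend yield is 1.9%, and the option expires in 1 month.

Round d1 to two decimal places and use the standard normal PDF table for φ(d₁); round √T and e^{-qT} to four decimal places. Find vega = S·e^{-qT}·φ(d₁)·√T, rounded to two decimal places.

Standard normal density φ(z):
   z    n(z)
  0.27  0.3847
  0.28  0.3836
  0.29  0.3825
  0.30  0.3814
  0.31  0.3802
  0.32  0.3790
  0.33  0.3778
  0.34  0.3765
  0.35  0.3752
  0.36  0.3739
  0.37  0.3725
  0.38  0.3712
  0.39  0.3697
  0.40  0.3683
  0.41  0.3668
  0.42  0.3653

21.81

σ√T = 0.3 × 0.2887 = 0.0866
ln(S/K) + (r − q + σ²/2)T = ln(201/196) + (0.024 − 0.019 + 0.3²/2)·0.08333 = 0.0252 + 0.0042 = 0.0294
d₁ = 0.0294 / 0.0866 = 0.3390 which rounds to 0.34
√T = √0.08333 = 0.2887
φ(d₁) = φ(0.34) = 0.3765
e^(−qT) = e^(−0.019·0.08333) = 0.9984
vega = S·e^(−qT)·φ(d₁)·√T = 201·0.9984·0.3765·0.2887 = 21.8128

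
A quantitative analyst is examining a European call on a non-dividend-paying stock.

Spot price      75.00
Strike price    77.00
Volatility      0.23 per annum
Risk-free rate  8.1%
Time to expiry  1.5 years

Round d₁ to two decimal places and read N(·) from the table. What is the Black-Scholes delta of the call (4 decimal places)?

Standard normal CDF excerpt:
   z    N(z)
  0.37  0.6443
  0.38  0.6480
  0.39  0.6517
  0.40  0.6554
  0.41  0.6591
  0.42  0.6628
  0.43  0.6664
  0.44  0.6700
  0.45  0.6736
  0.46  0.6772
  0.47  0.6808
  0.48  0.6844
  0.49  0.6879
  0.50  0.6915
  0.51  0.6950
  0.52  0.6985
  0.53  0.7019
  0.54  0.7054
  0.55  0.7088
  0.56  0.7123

0.6844

σ√T = 0.23·√1.5 = 0.2817
d₁ = [ln(75/77) + (0.081 + 0.23²/2)·1.5] / 0.2817 = [-0.0263 + 0.1612] / 0.2817 = 0.4787 which rounds to 0.48
N(d₁) = N(0.48) = 0.6844
Δ_call = N(d₁) = 0.6844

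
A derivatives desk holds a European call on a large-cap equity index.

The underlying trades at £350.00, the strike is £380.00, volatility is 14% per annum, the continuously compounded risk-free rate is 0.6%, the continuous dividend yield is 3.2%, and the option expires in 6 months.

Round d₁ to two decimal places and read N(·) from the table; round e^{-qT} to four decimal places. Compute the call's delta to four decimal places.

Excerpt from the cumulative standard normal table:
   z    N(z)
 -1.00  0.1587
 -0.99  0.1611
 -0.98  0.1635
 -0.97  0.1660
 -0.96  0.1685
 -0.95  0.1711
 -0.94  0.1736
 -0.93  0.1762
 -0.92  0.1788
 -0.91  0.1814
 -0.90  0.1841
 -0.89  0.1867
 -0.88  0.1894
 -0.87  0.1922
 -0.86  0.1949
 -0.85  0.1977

0.1785

σ√T = 0.14·√0.5 = 0.0990
d₁ = [ln(350/380) + (0.006 − 0.032 + ½·0.14²)·0.5] / (σ√T) = (-0.0822 − 0.0081) / 0.0990 = -0.9126 ⇒ -0.91
N(d₁) = N(-0.91) = 0.1814
Δ_call = exp(−qT)·N(d₁) = 0.9841·0.1814 = 0.1785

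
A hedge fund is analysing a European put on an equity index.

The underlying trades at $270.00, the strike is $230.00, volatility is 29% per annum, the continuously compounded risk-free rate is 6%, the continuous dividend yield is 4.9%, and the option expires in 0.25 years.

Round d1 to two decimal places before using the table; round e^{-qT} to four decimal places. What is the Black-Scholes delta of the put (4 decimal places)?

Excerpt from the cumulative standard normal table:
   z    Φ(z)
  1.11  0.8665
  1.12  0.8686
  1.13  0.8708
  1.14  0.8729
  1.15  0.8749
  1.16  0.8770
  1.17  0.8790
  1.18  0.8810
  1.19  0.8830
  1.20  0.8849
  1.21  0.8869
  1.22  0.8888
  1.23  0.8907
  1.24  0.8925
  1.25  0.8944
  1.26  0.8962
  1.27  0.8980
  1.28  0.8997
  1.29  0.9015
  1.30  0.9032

σ√T = 0.29 × 0.5000 = 0.1450
d₁ = [ln(270/230) + (0.06 − 0.049 + ½·0.29²)·0.25] / (σ√T) = (0.1603 + 0.0133) / 0.1450 = 1.1973 which rounds to 1.20
N(d₁) = N(1.20) = 0.8849
Δ_put = e^(−qT)·(N(d₁) − 1) = 0.9878·(0.8849 − 1) = -0.1137

-0.1137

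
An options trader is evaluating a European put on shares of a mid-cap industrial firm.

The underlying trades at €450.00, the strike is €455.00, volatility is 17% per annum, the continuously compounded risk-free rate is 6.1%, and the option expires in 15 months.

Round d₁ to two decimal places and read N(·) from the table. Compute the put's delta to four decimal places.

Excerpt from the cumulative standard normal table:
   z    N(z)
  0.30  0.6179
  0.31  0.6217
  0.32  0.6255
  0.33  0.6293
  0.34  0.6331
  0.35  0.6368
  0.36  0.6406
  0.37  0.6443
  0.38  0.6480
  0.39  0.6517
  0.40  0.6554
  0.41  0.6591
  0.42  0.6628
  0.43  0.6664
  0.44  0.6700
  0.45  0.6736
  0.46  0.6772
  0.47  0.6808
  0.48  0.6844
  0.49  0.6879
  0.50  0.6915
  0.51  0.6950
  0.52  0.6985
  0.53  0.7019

σ√T = 0.17·√1.25 = 0.1901
d₁ = [ln(450/455) + (0.061 + 0.17²/2)·1.25] / 0.1901 = [-0.0110 + 0.0943] / 0.1901 = 0.4381 ≈ 0.44
N(d₁) = N(0.44) = 0.6700
Δ_put = N(d₁) − 1 = 0.6700 − 1 = -0.3300

-0.3300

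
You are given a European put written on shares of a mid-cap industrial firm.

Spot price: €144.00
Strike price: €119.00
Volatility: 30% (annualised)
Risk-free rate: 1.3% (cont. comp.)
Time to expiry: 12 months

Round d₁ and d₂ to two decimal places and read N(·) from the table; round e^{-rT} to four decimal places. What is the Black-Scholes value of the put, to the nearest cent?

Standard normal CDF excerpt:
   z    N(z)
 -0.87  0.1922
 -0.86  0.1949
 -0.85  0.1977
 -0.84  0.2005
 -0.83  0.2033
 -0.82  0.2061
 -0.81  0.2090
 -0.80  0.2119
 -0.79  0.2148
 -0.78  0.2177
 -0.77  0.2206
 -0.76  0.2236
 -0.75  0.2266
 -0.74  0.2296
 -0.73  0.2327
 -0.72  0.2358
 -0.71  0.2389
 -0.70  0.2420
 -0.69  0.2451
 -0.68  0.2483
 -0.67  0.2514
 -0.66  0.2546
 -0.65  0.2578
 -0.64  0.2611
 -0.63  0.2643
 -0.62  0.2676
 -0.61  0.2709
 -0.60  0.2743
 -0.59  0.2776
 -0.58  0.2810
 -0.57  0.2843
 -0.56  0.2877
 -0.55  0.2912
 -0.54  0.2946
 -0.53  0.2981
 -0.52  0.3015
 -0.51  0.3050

€5.74

σ√T = 0.3 × 1.0000 = 0.3000
d₁ = [ln(144/119) + (0.013 + ½·0.3²)·1] / (σ√T) = (0.1907 + 0.0580) / 0.3000 = 0.8290 ⇒ 0.83
d₂ = 0.8290 − 0.3000 = 0.5290 ⇒ 0.53
exp(−rT) = exp(−0.013·1) = 0.9871
N(−d₂) = N(-0.53) = 0.2981;  N(−d₁) = N(-0.83) = 0.2033
P = 119·0.9871·0.2981 − 144·0.2033 = 35.0163 − 29.2752 = 5.7411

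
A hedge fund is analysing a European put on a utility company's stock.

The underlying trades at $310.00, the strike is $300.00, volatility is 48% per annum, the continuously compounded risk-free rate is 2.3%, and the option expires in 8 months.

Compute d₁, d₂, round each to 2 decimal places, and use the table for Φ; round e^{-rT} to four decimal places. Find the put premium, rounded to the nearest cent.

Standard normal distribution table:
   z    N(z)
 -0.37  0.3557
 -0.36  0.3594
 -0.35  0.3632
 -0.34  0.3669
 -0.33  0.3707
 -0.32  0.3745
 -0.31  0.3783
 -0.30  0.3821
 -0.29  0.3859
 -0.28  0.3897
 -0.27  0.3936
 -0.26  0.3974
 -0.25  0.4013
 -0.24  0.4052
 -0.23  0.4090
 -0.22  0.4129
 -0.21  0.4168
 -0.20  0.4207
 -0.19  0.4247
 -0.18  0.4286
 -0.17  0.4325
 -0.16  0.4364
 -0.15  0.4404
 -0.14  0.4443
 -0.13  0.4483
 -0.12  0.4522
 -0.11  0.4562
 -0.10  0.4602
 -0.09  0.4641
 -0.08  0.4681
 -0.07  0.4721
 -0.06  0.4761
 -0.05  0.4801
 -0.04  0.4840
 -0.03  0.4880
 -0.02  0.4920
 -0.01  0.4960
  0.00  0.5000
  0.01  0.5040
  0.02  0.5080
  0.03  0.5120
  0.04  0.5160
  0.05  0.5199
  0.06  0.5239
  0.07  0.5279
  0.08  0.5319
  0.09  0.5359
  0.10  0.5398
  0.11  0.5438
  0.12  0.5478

$39.87

σ√T = 0.48 × 0.8165 = 0.3919
d₁ = [ln(310/300) + (0.023 + ½·0.48²)·0.6667] / (σ√T) = (0.0328 + 0.0921) / 0.3919 = 0.3187 which rounds to 0.32
d₂ = 0.3187 − 0.3919 = -0.0732 which rounds to -0.07
e^(−rT) = e^(−0.023·0.6667) = 0.9848
N(−d₂) = N(0.07) = 0.5279;  N(−d₁) = N(-0.32) = 0.3745
P = 300·0.9848·0.5279 − 310·0.3745 = 155.9628 − 116.0950 = 39.8678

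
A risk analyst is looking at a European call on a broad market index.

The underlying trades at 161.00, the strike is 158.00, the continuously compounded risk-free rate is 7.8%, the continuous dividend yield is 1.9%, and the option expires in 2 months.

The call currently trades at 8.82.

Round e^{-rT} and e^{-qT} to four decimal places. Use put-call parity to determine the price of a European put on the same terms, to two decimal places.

exp(−qT) = exp(−0.019·0.1667) = 0.9968;  exp(−rT) = exp(−0.078·0.1667) = 0.9871
Put-call parity: C − P = S·e^(−qT) − K·e^(−rT) = 161·0.9968 − 158·0.9871 = 160.4848 − 155.9618 = 4.5230
P = C − (C − P) = 8.82 − (4.5230) = 4.2970

4.30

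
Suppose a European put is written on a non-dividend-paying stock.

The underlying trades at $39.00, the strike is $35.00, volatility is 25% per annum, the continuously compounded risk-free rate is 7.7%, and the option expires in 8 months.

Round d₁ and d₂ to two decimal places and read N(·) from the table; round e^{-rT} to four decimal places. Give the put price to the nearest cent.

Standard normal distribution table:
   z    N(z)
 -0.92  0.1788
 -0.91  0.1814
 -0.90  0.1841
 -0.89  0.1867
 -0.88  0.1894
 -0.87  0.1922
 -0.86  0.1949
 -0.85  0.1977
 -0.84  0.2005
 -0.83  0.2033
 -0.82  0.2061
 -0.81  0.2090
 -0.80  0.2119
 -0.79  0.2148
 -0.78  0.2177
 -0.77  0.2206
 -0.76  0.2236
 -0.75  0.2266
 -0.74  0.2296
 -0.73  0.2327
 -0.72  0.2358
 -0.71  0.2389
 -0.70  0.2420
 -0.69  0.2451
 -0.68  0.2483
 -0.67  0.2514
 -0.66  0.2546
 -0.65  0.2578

σ√T = 0.25·√0.6667 = 0.2041
d₁ = [ln(39/35) + (0.077 + 0.25²/2)·0.6667] / 0.2041 = [0.1082 + 0.0722] / 0.2041 = 0.8837 → 0.88
d₂ = d₁ − σ√T = 0.8837 − 0.2041 = 0.6796 → 0.68
e^(−rT) = e^(−0.077·0.6667) = 0.9500
N(−d₂) = N(-0.68) = 0.2483;  N(−d₁) = N(-0.88) = 0.1894
P = 35·0.9500·0.2483 − 39·0.1894 = 8.2560 − 7.3866 = 0.8694

$0.87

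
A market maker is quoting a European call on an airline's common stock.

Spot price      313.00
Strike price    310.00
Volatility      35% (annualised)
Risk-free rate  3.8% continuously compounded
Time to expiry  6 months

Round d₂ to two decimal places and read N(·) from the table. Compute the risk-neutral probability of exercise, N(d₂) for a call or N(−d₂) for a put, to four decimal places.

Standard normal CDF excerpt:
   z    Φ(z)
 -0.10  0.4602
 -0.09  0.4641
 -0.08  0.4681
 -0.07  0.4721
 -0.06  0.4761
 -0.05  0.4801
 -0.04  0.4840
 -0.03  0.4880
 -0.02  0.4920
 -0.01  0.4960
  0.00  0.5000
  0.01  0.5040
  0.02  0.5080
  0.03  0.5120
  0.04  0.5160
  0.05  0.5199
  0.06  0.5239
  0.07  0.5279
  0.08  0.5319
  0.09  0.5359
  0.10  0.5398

σ√T = 0.35 × 0.7071 = 0.2475
ln(S/K) + (r + σ²/2)T = ln(313/310) + (0.038 + 0.35²/2)·0.5 = 0.0096 + 0.0496 = 0.0593
d₁ = 0.0593 / 0.2475 = 0.2394 ≈ 0.24
d₂ = d₁ − σ√T = 0.2394 − 0.2475 = -0.0081 ≈ -0.01
Pr(exercise) under Q = N(d₂) = 0.4960

0.4960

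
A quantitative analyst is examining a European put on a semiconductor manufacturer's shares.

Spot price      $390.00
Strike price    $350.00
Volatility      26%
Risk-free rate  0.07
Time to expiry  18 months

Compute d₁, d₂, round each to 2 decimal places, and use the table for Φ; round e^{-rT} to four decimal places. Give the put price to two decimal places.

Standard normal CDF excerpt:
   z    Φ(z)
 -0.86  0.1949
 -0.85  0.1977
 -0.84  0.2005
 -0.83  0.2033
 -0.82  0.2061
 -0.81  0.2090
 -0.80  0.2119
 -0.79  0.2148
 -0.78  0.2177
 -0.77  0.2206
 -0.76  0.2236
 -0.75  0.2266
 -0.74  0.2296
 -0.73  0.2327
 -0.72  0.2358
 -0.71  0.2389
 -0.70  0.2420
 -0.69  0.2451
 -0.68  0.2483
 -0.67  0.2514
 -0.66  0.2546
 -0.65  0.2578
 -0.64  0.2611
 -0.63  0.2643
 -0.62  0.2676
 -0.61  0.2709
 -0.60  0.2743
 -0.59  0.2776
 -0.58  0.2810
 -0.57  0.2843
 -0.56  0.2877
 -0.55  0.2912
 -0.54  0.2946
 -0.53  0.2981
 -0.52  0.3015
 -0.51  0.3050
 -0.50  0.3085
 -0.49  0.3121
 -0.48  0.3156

$16.82

T = 1.5;  σ√T = 0.3184
d₁ = [ln(390/350) + (0.07 + ½·0.26²)·1.5] / (σ√T) = (0.1082 + 0.1557) / 0.3184 = 0.8288 ⇒ 0.83
d₂ = 0.8288 − 0.3184 = 0.5104 ⇒ 0.51
e^(−rT) = e^(−0.07·1.5) = 0.9003
N(−d₂) = N(-0.51) = 0.3050;  N(−d₁) = N(-0.83) = 0.2033
P = 350·0.9003·0.3050 − 390·0.2033 = 96.1070 − 79.2870 = 16.8200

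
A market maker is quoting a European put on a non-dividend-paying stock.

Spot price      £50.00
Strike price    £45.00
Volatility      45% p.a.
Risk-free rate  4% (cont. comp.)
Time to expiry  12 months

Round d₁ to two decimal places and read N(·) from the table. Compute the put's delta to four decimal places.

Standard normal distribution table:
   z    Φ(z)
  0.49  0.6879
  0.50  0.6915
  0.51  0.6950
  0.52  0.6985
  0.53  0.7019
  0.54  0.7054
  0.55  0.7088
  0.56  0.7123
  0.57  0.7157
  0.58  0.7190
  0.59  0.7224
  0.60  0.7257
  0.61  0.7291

σ√T = 0.45·√1 = 0.4500
d₁ = [ln(50/45) + (0.04 + 0.45²/2)·1] / 0.4500 = [0.1054 + 0.1413] / 0.4500 = 0.5480 → 0.55
N(d₁) = N(0.55) = 0.7088
Δ_put = N(d₁) − 1 = 0.7088 − 1 = -0.2912

-0.2912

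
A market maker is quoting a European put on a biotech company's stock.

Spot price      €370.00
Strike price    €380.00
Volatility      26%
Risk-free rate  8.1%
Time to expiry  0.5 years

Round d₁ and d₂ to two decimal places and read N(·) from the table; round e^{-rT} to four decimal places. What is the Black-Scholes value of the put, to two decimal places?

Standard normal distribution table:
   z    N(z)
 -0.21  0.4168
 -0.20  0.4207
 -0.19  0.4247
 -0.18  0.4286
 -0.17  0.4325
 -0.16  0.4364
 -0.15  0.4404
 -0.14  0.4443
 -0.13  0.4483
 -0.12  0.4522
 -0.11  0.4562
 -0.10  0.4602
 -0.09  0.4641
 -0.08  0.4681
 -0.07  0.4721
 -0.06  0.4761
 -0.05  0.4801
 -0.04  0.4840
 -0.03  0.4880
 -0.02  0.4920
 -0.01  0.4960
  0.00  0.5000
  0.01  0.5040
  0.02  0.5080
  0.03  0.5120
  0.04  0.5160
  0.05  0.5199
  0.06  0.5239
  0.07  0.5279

T = 0.5;  σ√T = 0.1838
d₁ = [ln(370/380) + (0.081 + 0.26²/2)·0.5] / 0.1838 = [-0.0267 + 0.0574] / 0.1838 = 0.1672 ≈ 0.17
d₂ = d₁ − σ√T = 0.1672 − 0.1838 = -0.0167 ≈ -0.02
e^(−rT) = e^(−0.081·0.5) = 0.9603
N(−d₂) = N(0.02) = 0.5080;  N(−d₁) = N(-0.17) = 0.4325
P = 380·0.9603·0.5080 − 370·0.4325 = 185.3763 − 160.0250 = 25.3513

€25.35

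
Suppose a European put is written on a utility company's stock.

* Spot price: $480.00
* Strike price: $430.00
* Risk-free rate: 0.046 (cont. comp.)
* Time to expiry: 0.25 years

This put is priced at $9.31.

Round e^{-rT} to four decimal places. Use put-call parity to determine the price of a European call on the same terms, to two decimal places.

$64.21

exp(−rT) = exp(−0.046·0.25) = 0.9886
Put-call parity: C − P = S − K·e^(−rT) = 480 − 430·0.9886 = 480 − 425.0980 = 54.9020
C = P + (C − P) = 9.31 + (54.9020) = 64.2120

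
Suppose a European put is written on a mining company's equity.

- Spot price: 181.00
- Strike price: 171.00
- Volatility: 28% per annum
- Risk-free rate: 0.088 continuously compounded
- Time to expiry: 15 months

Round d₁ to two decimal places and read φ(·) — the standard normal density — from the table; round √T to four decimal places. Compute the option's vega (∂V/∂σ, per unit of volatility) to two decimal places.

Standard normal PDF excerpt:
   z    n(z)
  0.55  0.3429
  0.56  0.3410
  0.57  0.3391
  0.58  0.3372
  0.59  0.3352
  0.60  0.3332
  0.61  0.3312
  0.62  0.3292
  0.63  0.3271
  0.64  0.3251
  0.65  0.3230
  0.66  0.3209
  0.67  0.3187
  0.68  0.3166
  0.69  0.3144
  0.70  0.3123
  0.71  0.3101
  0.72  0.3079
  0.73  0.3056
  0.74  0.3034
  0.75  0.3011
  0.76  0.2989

σ√T = 0.28·√1.25 = 0.3130
d₁ = [ln(181/171) + (0.088 + 0.28²/2)·1.25] / 0.3130 = [0.0568 + 0.1590] / 0.3130 = 0.6895 which rounds to 0.69
√T = √1.25 = 1.1180
φ(d₁) = φ(0.69) = 0.3144
vega = S·φ(d₁)·√T = 181·0.3144·1.1180 = 63.6214
(The call has the same vega.)

63.62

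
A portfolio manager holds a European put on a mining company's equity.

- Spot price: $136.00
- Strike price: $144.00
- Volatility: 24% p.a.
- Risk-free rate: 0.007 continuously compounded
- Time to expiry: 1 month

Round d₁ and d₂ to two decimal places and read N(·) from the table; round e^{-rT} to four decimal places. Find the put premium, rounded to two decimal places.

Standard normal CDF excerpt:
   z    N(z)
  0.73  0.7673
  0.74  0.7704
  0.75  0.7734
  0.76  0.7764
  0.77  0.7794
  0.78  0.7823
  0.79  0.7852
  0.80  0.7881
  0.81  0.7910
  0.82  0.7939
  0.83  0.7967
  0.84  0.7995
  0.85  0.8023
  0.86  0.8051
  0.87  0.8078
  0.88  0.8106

σ√T = 0.24·√0.08333 = 0.0693
d₁ = [ln(136/144) + (0.007 + ½·0.24²)·0.08333] / (σ√T) = (-0.0572 + 0.0030) / 0.0693 = -0.7819 → -0.78
d₂ = -0.7819 − 0.0693 = -0.8512 → -0.85
e^(−rT) = e^(−0.007·0.08333) = 0.9994
N(−d₂) = N(0.85) = 0.8023;  N(−d₁) = N(0.78) = 0.7823
P = 144·0.9994·0.8023 − 136·0.7823 = 115.4619 − 106.3928 = 9.0691

$9.07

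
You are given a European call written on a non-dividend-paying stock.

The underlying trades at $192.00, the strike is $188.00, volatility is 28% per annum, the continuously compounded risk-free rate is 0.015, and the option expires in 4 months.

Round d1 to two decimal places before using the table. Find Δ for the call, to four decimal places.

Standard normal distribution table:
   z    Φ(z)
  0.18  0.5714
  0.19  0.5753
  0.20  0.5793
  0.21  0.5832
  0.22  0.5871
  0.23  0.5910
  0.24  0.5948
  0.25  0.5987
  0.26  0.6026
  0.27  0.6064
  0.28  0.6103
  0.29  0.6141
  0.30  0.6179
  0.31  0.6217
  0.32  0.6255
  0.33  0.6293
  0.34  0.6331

σ√T = 0.28 × 0.5774 = 0.1617
d₁ = [ln(192/188) + (0.015 + 0.28²/2)·0.3333] / 0.1617 = [0.0211 + 0.0181] / 0.1617 = 0.2420 ⇒ 0.24
N(d₁) = N(0.24) = 0.5948
Δ_call = N(d₁) = 0.5948

0.5948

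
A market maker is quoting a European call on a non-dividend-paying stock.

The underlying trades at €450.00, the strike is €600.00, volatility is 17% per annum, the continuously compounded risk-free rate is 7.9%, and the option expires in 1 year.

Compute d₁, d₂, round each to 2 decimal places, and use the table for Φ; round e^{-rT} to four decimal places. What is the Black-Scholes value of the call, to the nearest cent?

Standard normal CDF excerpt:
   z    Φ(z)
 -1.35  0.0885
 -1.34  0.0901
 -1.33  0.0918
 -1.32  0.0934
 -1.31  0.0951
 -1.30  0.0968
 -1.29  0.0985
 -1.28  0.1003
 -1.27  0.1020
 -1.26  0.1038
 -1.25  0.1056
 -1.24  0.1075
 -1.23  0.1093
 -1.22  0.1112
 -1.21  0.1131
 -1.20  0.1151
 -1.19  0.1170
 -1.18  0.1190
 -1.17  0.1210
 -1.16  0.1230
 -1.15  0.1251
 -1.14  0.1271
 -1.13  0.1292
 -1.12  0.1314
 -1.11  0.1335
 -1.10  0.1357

σ√T = 0.17 × 1.0000 = 0.1700
d₁ = [ln(450/600) + (0.079 + 0.17²/2)·1] / 0.1700 = [-0.2877 + 0.0935] / 0.1700 = -1.1425 which rounds to -1.14
d₂ = d₁ − σ√T = -1.1425 − 0.1700 = -1.3125 which rounds to -1.31
e^(−rT) = e^(−0.079·1) = 0.9240
C = 450·N(-1.14) − 600·0.9240·N(-1.31) = 450·0.1271 − 600·0.9240·0.0951 = 57.1950 − 52.7234 = 4.4716

€4.47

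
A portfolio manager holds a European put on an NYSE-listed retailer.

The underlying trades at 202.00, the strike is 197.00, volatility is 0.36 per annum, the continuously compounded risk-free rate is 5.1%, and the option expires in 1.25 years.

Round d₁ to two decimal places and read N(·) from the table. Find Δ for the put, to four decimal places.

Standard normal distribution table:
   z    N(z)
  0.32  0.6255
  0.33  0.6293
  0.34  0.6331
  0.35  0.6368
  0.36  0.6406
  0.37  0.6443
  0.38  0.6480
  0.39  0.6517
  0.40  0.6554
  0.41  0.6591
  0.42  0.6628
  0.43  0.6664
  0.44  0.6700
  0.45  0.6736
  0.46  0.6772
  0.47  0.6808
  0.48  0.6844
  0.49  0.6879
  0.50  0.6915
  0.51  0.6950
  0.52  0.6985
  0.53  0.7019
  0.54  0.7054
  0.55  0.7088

T = 1.25;  σ√T = 0.4025
d₁ = [ln(202/197) + (0.051 + 0.36²/2)·1.25] / 0.4025 = [0.0251 + 0.1447] / 0.4025 = 0.4219 ⇒ 0.42
N(d₁) = N(0.42) = 0.6628
Δ_put = N(d₁) − 1 = 0.6628 − 1 = -0.3372

-0.3372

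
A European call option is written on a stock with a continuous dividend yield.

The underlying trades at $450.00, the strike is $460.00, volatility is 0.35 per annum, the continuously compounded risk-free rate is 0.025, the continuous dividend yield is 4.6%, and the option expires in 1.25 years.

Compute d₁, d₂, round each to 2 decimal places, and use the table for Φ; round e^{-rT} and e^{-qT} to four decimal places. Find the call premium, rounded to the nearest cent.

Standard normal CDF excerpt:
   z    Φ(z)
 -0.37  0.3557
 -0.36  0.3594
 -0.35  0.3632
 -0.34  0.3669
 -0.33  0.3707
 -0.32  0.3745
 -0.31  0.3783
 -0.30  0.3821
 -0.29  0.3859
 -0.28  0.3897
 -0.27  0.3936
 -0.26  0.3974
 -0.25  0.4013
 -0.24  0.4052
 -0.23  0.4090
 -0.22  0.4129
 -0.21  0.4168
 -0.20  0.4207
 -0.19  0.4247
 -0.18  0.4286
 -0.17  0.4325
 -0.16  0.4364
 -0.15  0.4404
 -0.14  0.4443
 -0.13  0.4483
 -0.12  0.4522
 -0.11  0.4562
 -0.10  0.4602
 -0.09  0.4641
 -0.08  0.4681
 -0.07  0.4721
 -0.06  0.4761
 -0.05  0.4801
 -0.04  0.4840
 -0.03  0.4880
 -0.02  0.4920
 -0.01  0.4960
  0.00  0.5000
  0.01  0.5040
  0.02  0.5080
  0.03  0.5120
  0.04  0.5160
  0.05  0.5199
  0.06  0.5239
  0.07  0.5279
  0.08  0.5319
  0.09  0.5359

$57.31

T = 1.25;  σ√T = 0.3913
d₁ = [ln(450/460) + (0.025 − 0.046 + ½·0.35²)·1.25] / (σ√T) = (-0.0220 + 0.0503) / 0.3913 = 0.0724 → 0.07
d₂ = 0.0724 − 0.3913 = -0.3189 → -0.32
exp(−qT) = exp(−0.046·1.25) = 0.9441;  exp(−rT) = exp(−0.025·1.25) = 0.9692
N(d₁) = N(0.07) = 0.5279;  N(d₂) = N(-0.32) = 0.3745
C = 450·0.9441·0.5279 − 460·0.9692·0.3745 = 224.2757 − 166.9641 = 57.3116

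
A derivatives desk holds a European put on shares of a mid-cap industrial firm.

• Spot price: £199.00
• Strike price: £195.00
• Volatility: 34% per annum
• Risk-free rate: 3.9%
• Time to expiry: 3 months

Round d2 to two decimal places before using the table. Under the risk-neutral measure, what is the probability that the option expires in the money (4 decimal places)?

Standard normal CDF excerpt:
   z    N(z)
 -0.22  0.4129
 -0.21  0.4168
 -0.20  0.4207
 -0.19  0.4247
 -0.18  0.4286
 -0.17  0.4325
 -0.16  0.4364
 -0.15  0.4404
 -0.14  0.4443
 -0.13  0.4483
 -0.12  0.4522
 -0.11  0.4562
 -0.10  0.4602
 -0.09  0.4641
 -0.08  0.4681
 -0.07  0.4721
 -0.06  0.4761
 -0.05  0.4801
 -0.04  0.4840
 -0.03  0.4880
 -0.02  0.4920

0.4641

σ√T = 0.34 × 0.5000 = 0.1700
d₁ = [ln(199/195) + (0.039 + ½·0.34²)·0.25] / (σ√T) = (0.0203 + 0.0242) / 0.1700 = 0.2618 → 0.26
d₂ = 0.2618 − 0.1700 = 0.0918 → 0.09
Pr(exercise) under Q = N(−d₂) = N(-0.09) = 0.4641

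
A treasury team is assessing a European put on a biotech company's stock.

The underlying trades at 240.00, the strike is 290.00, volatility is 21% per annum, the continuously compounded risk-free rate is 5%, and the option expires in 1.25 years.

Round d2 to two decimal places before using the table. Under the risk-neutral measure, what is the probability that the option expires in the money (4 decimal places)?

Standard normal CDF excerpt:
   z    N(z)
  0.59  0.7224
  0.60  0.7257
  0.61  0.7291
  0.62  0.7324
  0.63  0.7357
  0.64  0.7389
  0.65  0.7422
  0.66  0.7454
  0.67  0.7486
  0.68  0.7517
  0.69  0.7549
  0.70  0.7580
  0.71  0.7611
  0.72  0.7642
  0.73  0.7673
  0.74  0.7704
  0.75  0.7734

σ√T = 0.21·√1.25 = 0.2348
d₁ = [ln(240/290) + (0.05 + ½·0.21²)·1.25] / (σ√T) = (-0.1892 + 0.0901) / 0.2348 = -0.4224 which rounds to -0.42
d₂ = -0.4224 − 0.2348 = -0.6572 which rounds to -0.66
Risk-neutral Pr[S_T < K] = N(−d₂) = N(0.66) = 0.7454

0.7454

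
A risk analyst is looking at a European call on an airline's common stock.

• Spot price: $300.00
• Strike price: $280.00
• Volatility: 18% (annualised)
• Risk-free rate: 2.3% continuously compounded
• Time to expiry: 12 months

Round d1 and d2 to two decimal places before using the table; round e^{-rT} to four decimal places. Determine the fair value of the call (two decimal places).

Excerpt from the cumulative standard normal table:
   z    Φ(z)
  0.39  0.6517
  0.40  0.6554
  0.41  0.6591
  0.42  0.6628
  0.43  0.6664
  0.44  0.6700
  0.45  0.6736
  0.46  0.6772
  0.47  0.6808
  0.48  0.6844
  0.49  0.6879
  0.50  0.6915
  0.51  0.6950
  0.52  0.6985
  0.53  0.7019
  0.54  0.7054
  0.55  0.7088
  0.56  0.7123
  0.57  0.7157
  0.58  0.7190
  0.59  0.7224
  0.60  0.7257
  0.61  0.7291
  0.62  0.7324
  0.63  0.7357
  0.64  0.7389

σ√T = 0.18·√1 = 0.1800
d₁ = [ln(300/280) + (0.023 + 0.18²/2)·1] / 0.1800 = [0.0690 + 0.0392] / 0.1800 = 0.6011 which rounds to 0.60
d₂ = d₁ − σ√T = 0.6011 − 0.1800 = 0.4211 which rounds to 0.42
exp(−rT) = exp(−0.023·1) = 0.9773
N(d₁) = N(0.60) = 0.7257;  N(d₂) = N(0.42) = 0.6628
C = 300·0.7257 − 280·0.9773·0.6628 = 217.7100 − 181.3712 = 36.3388

$36.34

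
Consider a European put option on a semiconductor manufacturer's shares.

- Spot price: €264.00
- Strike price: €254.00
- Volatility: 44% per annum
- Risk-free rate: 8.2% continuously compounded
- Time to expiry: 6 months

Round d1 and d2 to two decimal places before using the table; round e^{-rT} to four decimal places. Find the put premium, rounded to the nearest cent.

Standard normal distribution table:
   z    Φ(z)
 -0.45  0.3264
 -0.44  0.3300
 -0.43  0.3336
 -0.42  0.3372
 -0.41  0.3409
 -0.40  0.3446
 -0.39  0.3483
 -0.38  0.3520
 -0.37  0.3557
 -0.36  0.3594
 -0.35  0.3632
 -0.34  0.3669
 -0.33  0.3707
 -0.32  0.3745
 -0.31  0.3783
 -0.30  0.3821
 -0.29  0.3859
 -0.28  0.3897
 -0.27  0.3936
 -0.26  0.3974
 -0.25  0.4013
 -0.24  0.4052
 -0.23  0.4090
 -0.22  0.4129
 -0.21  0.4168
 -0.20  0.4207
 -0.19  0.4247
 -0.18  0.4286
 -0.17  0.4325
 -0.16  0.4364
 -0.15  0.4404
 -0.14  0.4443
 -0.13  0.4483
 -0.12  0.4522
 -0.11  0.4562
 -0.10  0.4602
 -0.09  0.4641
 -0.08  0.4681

T = 0.5;  σ√T = 0.3111
d₁ = [ln(264/254) + (0.082 + ½·0.44²)·0.5] / (σ√T) = (0.0386 + 0.0894) / 0.3111 = 0.4115 which rounds to 0.41
d₂ = 0.4115 − 0.3111 = 0.1003 which rounds to 0.10
e^(−rT) = e^(−0.082·0.5) = 0.9598
N(−d₂) = N(-0.10) = 0.4602;  N(−d₁) = N(-0.41) = 0.3409
P = 254·0.9598·0.4602 − 264·0.3409 = 112.1918 − 89.9976 = 22.1942

€22.19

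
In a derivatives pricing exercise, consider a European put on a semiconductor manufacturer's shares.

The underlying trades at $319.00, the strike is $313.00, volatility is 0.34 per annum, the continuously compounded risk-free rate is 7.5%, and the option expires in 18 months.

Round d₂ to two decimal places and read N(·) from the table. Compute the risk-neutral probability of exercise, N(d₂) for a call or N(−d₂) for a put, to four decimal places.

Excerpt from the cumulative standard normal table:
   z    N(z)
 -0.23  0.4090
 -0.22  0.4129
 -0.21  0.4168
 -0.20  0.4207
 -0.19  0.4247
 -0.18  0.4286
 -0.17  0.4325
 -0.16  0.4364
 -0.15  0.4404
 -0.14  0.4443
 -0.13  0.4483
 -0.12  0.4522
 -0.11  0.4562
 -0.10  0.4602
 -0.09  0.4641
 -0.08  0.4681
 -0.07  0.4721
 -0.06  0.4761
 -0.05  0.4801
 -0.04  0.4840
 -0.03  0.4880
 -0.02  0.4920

0.4562

σ√T = 0.34 × 1.2247 = 0.4164
d₁ = [ln(319/313) + (0.075 + 0.34²/2)·1.5] / 0.4164 = [0.0190 + 0.1992] / 0.4164 = 0.5240 which rounds to 0.52
d₂ = d₁ − σ√T = 0.5240 − 0.4164 = 0.1076 which rounds to 0.11
Pr(exercise) under Q = N(−d₂) = N(-0.11) = 0.4562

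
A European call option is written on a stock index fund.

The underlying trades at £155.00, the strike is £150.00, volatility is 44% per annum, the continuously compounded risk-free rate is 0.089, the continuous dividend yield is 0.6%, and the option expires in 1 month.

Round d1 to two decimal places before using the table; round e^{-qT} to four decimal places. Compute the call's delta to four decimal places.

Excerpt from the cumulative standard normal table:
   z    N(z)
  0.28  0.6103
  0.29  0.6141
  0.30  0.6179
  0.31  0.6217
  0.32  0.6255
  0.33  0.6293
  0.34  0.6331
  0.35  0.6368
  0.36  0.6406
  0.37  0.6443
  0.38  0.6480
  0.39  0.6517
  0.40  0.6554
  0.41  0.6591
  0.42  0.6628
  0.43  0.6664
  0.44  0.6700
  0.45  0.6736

0.6477

T = 0.08333;  σ√T = 0.1270
ln(S/K) + (r − q + σ²/2)T = ln(155/150) + (0.089 − 0.006 + 0.44²/2)·0.08333 = 0.0328 + 0.0150 = 0.0478
d₁ = 0.0478 / 0.1270 = 0.3761 which rounds to 0.38
N(d₁) = N(0.38) = 0.6480
Δ_call = e^(−qT)·N(d₁) = 0.9995·0.6480 = 0.6477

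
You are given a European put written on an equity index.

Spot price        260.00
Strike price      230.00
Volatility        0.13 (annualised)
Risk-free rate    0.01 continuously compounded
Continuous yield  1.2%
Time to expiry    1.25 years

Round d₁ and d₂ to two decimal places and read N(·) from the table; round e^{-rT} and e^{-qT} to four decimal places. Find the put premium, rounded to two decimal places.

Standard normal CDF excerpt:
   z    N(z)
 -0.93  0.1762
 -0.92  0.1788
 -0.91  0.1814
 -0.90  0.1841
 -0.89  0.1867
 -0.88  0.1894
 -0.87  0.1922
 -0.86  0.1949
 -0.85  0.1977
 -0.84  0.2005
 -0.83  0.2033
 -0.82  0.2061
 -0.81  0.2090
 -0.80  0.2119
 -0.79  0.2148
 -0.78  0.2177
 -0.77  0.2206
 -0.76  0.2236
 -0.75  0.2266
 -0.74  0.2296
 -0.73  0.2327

4.32

σ√T = 0.13·√1.25 = 0.1453
d₁ = [ln(260/230) + (0.01 − 0.012 + 0.13²/2)·1.25] / 0.1453 = [0.1226 + 0.0081] / 0.1453 = 0.8990 which rounds to 0.90
d₂ = d₁ − σ√T = 0.8990 − 0.1453 = 0.7537 which rounds to 0.75
e^(−qT) = e^(−0.012·1.25) = 0.9851;  e^(−rT) = e^(−0.01·1.25) = 0.9876
N(−d₂) = N(-0.75) = 0.2266;  N(−d₁) = N(-0.90) = 0.1841
P = 230·0.9876·0.2266 − 260·0.9851·0.1841 = 51.4717 − 47.1528 = 4.3189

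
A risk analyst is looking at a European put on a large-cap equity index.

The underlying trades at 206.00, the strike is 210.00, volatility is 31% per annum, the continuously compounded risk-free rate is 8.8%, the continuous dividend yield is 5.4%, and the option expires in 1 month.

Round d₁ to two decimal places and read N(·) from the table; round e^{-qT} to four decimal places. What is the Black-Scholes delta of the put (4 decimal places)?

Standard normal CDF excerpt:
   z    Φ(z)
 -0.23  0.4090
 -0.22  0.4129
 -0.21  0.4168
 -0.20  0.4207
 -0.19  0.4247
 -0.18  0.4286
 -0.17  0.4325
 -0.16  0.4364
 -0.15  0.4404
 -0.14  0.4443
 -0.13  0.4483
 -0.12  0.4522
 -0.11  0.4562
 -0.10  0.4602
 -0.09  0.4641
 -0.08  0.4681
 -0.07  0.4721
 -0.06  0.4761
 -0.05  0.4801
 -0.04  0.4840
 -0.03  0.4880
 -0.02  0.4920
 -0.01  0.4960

-0.5532

σ√T = 0.31·√0.08333 = 0.0895
d₁ = [ln(206/210) + (0.088 − 0.054 + 0.31²/2)·0.08333] / 0.0895 = [-0.0192 + 0.0068] / 0.0895 = -0.1385 ≈ -0.14
N(d₁) = N(-0.14) = 0.4443
Δ_put = exp(−qT)·(N(d₁) − 1) = 0.9955·(0.4443 − 1) = -0.5532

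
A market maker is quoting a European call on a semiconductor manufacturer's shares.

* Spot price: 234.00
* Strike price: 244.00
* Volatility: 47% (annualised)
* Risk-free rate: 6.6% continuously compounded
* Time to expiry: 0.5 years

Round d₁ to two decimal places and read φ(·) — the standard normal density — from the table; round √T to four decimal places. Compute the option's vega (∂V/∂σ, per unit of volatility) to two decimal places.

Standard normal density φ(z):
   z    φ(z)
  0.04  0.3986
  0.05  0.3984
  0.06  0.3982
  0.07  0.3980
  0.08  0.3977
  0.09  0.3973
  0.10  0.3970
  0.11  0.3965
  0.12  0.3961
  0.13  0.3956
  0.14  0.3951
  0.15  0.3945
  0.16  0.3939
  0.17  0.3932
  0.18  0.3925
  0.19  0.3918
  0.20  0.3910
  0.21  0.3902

65.37

σ√T = 0.47·√0.5 = 0.3323
d₁ = [ln(234/244) + (0.066 + 0.47²/2)·0.5] / 0.3323 = [-0.0418 + 0.0882] / 0.3323 = 0.1395 ≈ 0.14
√T = √0.5 = 0.7071
φ(d₁) = φ(0.14) = 0.3951
vega = S·φ(d₁)·√T = 234·0.3951·0.7071 = 65.3738
(The put has the same vega.)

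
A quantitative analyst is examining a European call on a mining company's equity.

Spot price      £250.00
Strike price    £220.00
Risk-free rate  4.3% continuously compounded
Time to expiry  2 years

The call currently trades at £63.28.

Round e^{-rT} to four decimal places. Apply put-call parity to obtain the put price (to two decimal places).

£15.15

e^(−rT) = e^(−0.043·2) = 0.9176
Put-call parity: C − P = S − K·e^(−rT) = 250 − 220·0.9176 = 250 − 201.8720 = 48.1280
P = C − (C − P) = 63.28 − (48.1280) = 15.1520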